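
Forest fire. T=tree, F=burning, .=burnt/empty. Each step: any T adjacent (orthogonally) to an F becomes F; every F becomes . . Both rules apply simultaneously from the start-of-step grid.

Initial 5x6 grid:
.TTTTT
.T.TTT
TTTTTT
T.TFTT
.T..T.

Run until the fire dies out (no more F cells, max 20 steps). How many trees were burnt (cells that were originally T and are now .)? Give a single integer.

Step 1: +3 fires, +1 burnt (F count now 3)
Step 2: +5 fires, +3 burnt (F count now 5)
Step 3: +4 fires, +5 burnt (F count now 4)
Step 4: +5 fires, +4 burnt (F count now 5)
Step 5: +3 fires, +5 burnt (F count now 3)
Step 6: +0 fires, +3 burnt (F count now 0)
Fire out after step 6
Initially T: 21, now '.': 29
Total burnt (originally-T cells now '.'): 20

Answer: 20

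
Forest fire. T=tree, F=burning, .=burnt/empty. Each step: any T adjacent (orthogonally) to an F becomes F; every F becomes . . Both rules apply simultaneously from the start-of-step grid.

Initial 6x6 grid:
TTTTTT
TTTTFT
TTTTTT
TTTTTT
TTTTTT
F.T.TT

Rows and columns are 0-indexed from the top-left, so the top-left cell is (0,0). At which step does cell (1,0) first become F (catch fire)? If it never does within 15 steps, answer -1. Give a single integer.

Step 1: cell (1,0)='T' (+5 fires, +2 burnt)
Step 2: cell (1,0)='T' (+8 fires, +5 burnt)
Step 3: cell (1,0)='T' (+9 fires, +8 burnt)
Step 4: cell (1,0)='F' (+8 fires, +9 burnt)
  -> target ignites at step 4
Step 5: cell (1,0)='.' (+2 fires, +8 burnt)
Step 6: cell (1,0)='.' (+0 fires, +2 burnt)
  fire out at step 6

4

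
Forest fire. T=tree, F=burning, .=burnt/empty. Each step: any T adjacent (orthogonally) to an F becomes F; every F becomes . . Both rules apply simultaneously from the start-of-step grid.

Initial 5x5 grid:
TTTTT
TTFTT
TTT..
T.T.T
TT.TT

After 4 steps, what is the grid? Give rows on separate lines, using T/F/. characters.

Step 1: 4 trees catch fire, 1 burn out
  TTFTT
  TF.FT
  TTF..
  T.T.T
  TT.TT
Step 2: 6 trees catch fire, 4 burn out
  TF.FT
  F...F
  TF...
  T.F.T
  TT.TT
Step 3: 3 trees catch fire, 6 burn out
  F...F
  .....
  F....
  T...T
  TT.TT
Step 4: 1 trees catch fire, 3 burn out
  .....
  .....
  .....
  F...T
  TT.TT

.....
.....
.....
F...T
TT.TT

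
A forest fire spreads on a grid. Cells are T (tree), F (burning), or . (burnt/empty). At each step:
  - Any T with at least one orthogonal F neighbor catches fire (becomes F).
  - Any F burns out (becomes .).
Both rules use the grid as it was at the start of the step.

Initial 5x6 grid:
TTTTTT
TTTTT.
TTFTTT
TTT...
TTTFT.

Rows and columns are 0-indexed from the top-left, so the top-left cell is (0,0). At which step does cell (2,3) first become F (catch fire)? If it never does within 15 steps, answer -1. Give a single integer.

Step 1: cell (2,3)='F' (+6 fires, +2 burnt)
  -> target ignites at step 1
Step 2: cell (2,3)='.' (+7 fires, +6 burnt)
Step 3: cell (2,3)='.' (+7 fires, +7 burnt)
Step 4: cell (2,3)='.' (+2 fires, +7 burnt)
Step 5: cell (2,3)='.' (+1 fires, +2 burnt)
Step 6: cell (2,3)='.' (+0 fires, +1 burnt)
  fire out at step 6

1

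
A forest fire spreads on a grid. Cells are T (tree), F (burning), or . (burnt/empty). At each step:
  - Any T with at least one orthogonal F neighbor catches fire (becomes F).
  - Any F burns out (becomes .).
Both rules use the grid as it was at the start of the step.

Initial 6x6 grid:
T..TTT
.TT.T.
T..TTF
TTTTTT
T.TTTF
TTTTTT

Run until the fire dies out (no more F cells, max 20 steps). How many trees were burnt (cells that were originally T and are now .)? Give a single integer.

Answer: 23

Derivation:
Step 1: +4 fires, +2 burnt (F count now 4)
Step 2: +5 fires, +4 burnt (F count now 5)
Step 3: +4 fires, +5 burnt (F count now 4)
Step 4: +4 fires, +4 burnt (F count now 4)
Step 5: +2 fires, +4 burnt (F count now 2)
Step 6: +2 fires, +2 burnt (F count now 2)
Step 7: +2 fires, +2 burnt (F count now 2)
Step 8: +0 fires, +2 burnt (F count now 0)
Fire out after step 8
Initially T: 26, now '.': 33
Total burnt (originally-T cells now '.'): 23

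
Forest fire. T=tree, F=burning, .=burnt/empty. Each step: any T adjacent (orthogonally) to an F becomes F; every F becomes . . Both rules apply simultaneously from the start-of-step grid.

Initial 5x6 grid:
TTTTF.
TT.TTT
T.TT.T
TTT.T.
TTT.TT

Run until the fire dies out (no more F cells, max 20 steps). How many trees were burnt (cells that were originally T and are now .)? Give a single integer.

Answer: 19

Derivation:
Step 1: +2 fires, +1 burnt (F count now 2)
Step 2: +3 fires, +2 burnt (F count now 3)
Step 3: +3 fires, +3 burnt (F count now 3)
Step 4: +3 fires, +3 burnt (F count now 3)
Step 5: +2 fires, +3 burnt (F count now 2)
Step 6: +3 fires, +2 burnt (F count now 3)
Step 7: +2 fires, +3 burnt (F count now 2)
Step 8: +1 fires, +2 burnt (F count now 1)
Step 9: +0 fires, +1 burnt (F count now 0)
Fire out after step 9
Initially T: 22, now '.': 27
Total burnt (originally-T cells now '.'): 19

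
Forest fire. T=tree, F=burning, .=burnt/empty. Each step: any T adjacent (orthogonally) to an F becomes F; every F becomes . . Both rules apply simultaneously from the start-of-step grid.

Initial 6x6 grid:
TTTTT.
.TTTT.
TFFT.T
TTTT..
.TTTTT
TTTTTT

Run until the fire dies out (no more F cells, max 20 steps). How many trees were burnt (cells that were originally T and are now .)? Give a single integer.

Answer: 26

Derivation:
Step 1: +6 fires, +2 burnt (F count now 6)
Step 2: +7 fires, +6 burnt (F count now 7)
Step 3: +6 fires, +7 burnt (F count now 6)
Step 4: +4 fires, +6 burnt (F count now 4)
Step 5: +2 fires, +4 burnt (F count now 2)
Step 6: +1 fires, +2 burnt (F count now 1)
Step 7: +0 fires, +1 burnt (F count now 0)
Fire out after step 7
Initially T: 27, now '.': 35
Total burnt (originally-T cells now '.'): 26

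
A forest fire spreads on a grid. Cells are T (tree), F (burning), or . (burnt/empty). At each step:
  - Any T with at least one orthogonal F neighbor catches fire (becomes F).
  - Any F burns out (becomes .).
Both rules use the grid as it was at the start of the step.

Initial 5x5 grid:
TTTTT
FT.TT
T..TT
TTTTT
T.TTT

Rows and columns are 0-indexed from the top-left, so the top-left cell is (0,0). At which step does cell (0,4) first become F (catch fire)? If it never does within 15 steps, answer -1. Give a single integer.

Step 1: cell (0,4)='T' (+3 fires, +1 burnt)
Step 2: cell (0,4)='T' (+2 fires, +3 burnt)
Step 3: cell (0,4)='T' (+3 fires, +2 burnt)
Step 4: cell (0,4)='T' (+2 fires, +3 burnt)
Step 5: cell (0,4)='F' (+4 fires, +2 burnt)
  -> target ignites at step 5
Step 6: cell (0,4)='.' (+4 fires, +4 burnt)
Step 7: cell (0,4)='.' (+2 fires, +4 burnt)
Step 8: cell (0,4)='.' (+0 fires, +2 burnt)
  fire out at step 8

5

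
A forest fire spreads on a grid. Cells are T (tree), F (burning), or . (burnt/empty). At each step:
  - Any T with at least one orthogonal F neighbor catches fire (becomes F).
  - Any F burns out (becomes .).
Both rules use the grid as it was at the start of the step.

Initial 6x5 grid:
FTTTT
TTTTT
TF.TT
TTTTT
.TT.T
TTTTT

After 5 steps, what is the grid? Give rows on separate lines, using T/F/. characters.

Step 1: 5 trees catch fire, 2 burn out
  .FTTT
  FFTTT
  F..TT
  TFTTT
  .TT.T
  TTTTT
Step 2: 5 trees catch fire, 5 burn out
  ..FTT
  ..FTT
  ...TT
  F.FTT
  .FT.T
  TTTTT
Step 3: 5 trees catch fire, 5 burn out
  ...FT
  ...FT
  ...TT
  ...FT
  ..F.T
  TFTTT
Step 4: 6 trees catch fire, 5 burn out
  ....F
  ....F
  ...FT
  ....F
  ....T
  F.FTT
Step 5: 3 trees catch fire, 6 burn out
  .....
  .....
  ....F
  .....
  ....F
  ...FT

.....
.....
....F
.....
....F
...FT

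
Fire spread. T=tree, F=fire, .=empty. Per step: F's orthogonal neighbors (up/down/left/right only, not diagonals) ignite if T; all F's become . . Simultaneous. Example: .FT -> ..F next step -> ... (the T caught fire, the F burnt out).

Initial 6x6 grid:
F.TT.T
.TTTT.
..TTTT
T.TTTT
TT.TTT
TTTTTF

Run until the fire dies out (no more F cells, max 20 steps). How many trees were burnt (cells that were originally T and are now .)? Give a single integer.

Step 1: +2 fires, +2 burnt (F count now 2)
Step 2: +3 fires, +2 burnt (F count now 3)
Step 3: +4 fires, +3 burnt (F count now 4)
Step 4: +3 fires, +4 burnt (F count now 3)
Step 5: +5 fires, +3 burnt (F count now 5)
Step 6: +3 fires, +5 burnt (F count now 3)
Step 7: +3 fires, +3 burnt (F count now 3)
Step 8: +2 fires, +3 burnt (F count now 2)
Step 9: +0 fires, +2 burnt (F count now 0)
Fire out after step 9
Initially T: 26, now '.': 35
Total burnt (originally-T cells now '.'): 25

Answer: 25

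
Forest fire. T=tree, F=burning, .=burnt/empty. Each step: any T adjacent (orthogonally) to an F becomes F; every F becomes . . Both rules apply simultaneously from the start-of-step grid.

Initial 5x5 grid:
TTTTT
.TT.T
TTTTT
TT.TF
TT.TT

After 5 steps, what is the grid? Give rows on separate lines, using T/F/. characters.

Step 1: 3 trees catch fire, 1 burn out
  TTTTT
  .TT.T
  TTTTF
  TT.F.
  TT.TF
Step 2: 3 trees catch fire, 3 burn out
  TTTTT
  .TT.F
  TTTF.
  TT...
  TT.F.
Step 3: 2 trees catch fire, 3 burn out
  TTTTF
  .TT..
  TTF..
  TT...
  TT...
Step 4: 3 trees catch fire, 2 burn out
  TTTF.
  .TF..
  TF...
  TT...
  TT...
Step 5: 4 trees catch fire, 3 burn out
  TTF..
  .F...
  F....
  TF...
  TT...

TTF..
.F...
F....
TF...
TT...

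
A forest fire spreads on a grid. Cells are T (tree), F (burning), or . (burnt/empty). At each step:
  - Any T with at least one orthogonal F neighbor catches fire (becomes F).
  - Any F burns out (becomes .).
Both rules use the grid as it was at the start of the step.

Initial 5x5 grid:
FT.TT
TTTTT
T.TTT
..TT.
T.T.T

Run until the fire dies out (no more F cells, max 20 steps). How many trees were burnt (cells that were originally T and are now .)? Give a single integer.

Step 1: +2 fires, +1 burnt (F count now 2)
Step 2: +2 fires, +2 burnt (F count now 2)
Step 3: +1 fires, +2 burnt (F count now 1)
Step 4: +2 fires, +1 burnt (F count now 2)
Step 5: +4 fires, +2 burnt (F count now 4)
Step 6: +4 fires, +4 burnt (F count now 4)
Step 7: +0 fires, +4 burnt (F count now 0)
Fire out after step 7
Initially T: 17, now '.': 23
Total burnt (originally-T cells now '.'): 15

Answer: 15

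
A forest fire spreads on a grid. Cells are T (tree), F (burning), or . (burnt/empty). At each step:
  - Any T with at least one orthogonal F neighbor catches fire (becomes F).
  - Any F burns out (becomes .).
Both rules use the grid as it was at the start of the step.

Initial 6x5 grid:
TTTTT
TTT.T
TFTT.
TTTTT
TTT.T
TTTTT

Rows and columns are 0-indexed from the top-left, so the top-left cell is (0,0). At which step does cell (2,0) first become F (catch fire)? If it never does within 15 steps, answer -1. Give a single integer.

Step 1: cell (2,0)='F' (+4 fires, +1 burnt)
  -> target ignites at step 1
Step 2: cell (2,0)='.' (+7 fires, +4 burnt)
Step 3: cell (2,0)='.' (+6 fires, +7 burnt)
Step 4: cell (2,0)='.' (+4 fires, +6 burnt)
Step 5: cell (2,0)='.' (+3 fires, +4 burnt)
Step 6: cell (2,0)='.' (+2 fires, +3 burnt)
Step 7: cell (2,0)='.' (+0 fires, +2 burnt)
  fire out at step 7

1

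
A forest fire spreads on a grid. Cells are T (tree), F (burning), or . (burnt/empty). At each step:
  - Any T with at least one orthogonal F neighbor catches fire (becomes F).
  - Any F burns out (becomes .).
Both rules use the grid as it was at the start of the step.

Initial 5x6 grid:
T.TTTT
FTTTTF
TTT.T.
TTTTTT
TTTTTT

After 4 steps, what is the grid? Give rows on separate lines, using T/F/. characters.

Step 1: 5 trees catch fire, 2 burn out
  F.TTTF
  .FTTF.
  FTT.T.
  TTTTTT
  TTTTTT
Step 2: 6 trees catch fire, 5 burn out
  ..TTF.
  ..FF..
  .FT.F.
  FTTTTT
  TTTTTT
Step 3: 6 trees catch fire, 6 burn out
  ..FF..
  ......
  ..F...
  .FTTFT
  FTTTTT
Step 4: 5 trees catch fire, 6 burn out
  ......
  ......
  ......
  ..FF.F
  .FTTFT

......
......
......
..FF.F
.FTTFT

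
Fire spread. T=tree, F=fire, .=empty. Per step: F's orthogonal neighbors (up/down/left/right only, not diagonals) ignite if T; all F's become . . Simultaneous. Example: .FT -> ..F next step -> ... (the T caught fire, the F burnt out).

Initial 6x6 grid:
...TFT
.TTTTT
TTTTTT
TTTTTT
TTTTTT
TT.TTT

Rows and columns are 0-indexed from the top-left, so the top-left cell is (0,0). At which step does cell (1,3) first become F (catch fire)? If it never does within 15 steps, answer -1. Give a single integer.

Step 1: cell (1,3)='T' (+3 fires, +1 burnt)
Step 2: cell (1,3)='F' (+3 fires, +3 burnt)
  -> target ignites at step 2
Step 3: cell (1,3)='.' (+4 fires, +3 burnt)
Step 4: cell (1,3)='.' (+5 fires, +4 burnt)
Step 5: cell (1,3)='.' (+5 fires, +5 burnt)
Step 6: cell (1,3)='.' (+5 fires, +5 burnt)
Step 7: cell (1,3)='.' (+2 fires, +5 burnt)
Step 8: cell (1,3)='.' (+2 fires, +2 burnt)
Step 9: cell (1,3)='.' (+1 fires, +2 burnt)
Step 10: cell (1,3)='.' (+0 fires, +1 burnt)
  fire out at step 10

2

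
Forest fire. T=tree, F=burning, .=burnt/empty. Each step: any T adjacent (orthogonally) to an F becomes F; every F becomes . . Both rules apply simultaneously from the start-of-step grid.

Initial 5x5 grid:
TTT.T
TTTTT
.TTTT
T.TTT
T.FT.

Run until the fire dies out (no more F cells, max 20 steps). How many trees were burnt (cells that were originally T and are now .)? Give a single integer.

Step 1: +2 fires, +1 burnt (F count now 2)
Step 2: +2 fires, +2 burnt (F count now 2)
Step 3: +4 fires, +2 burnt (F count now 4)
Step 4: +4 fires, +4 burnt (F count now 4)
Step 5: +3 fires, +4 burnt (F count now 3)
Step 6: +2 fires, +3 burnt (F count now 2)
Step 7: +0 fires, +2 burnt (F count now 0)
Fire out after step 7
Initially T: 19, now '.': 23
Total burnt (originally-T cells now '.'): 17

Answer: 17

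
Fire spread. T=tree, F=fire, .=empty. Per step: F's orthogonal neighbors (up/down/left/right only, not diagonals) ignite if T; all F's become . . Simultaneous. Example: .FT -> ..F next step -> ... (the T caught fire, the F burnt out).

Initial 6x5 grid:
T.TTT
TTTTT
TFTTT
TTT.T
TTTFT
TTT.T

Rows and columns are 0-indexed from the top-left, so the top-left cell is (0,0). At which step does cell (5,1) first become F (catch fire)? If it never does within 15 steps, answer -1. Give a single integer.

Step 1: cell (5,1)='T' (+6 fires, +2 burnt)
Step 2: cell (5,1)='T' (+9 fires, +6 burnt)
Step 3: cell (5,1)='F' (+6 fires, +9 burnt)
  -> target ignites at step 3
Step 4: cell (5,1)='.' (+3 fires, +6 burnt)
Step 5: cell (5,1)='.' (+1 fires, +3 burnt)
Step 6: cell (5,1)='.' (+0 fires, +1 burnt)
  fire out at step 6

3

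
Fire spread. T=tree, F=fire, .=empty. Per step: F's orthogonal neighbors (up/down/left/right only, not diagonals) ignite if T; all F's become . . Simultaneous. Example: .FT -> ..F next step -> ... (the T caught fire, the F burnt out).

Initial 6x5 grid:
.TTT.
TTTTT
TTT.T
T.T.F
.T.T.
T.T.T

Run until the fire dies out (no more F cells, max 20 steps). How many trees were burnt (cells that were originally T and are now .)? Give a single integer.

Step 1: +1 fires, +1 burnt (F count now 1)
Step 2: +1 fires, +1 burnt (F count now 1)
Step 3: +1 fires, +1 burnt (F count now 1)
Step 4: +2 fires, +1 burnt (F count now 2)
Step 5: +3 fires, +2 burnt (F count now 3)
Step 6: +4 fires, +3 burnt (F count now 4)
Step 7: +1 fires, +4 burnt (F count now 1)
Step 8: +1 fires, +1 burnt (F count now 1)
Step 9: +0 fires, +1 burnt (F count now 0)
Fire out after step 9
Initially T: 19, now '.': 25
Total burnt (originally-T cells now '.'): 14

Answer: 14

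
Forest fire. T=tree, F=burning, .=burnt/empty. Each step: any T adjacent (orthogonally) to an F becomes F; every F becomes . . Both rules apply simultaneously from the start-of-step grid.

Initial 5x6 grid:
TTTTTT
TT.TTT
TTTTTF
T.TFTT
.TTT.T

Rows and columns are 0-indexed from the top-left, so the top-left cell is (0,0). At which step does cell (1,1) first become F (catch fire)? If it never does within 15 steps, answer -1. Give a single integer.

Step 1: cell (1,1)='T' (+7 fires, +2 burnt)
Step 2: cell (1,1)='T' (+6 fires, +7 burnt)
Step 3: cell (1,1)='T' (+4 fires, +6 burnt)
Step 4: cell (1,1)='F' (+3 fires, +4 burnt)
  -> target ignites at step 4
Step 5: cell (1,1)='.' (+3 fires, +3 burnt)
Step 6: cell (1,1)='.' (+1 fires, +3 burnt)
Step 7: cell (1,1)='.' (+0 fires, +1 burnt)
  fire out at step 7

4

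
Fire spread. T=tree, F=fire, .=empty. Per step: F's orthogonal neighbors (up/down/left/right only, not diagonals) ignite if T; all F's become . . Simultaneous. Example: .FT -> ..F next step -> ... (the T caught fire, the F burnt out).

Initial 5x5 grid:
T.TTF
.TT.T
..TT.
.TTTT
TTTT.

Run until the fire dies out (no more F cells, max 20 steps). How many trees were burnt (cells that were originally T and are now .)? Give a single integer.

Answer: 15

Derivation:
Step 1: +2 fires, +1 burnt (F count now 2)
Step 2: +1 fires, +2 burnt (F count now 1)
Step 3: +1 fires, +1 burnt (F count now 1)
Step 4: +2 fires, +1 burnt (F count now 2)
Step 5: +2 fires, +2 burnt (F count now 2)
Step 6: +3 fires, +2 burnt (F count now 3)
Step 7: +3 fires, +3 burnt (F count now 3)
Step 8: +1 fires, +3 burnt (F count now 1)
Step 9: +0 fires, +1 burnt (F count now 0)
Fire out after step 9
Initially T: 16, now '.': 24
Total burnt (originally-T cells now '.'): 15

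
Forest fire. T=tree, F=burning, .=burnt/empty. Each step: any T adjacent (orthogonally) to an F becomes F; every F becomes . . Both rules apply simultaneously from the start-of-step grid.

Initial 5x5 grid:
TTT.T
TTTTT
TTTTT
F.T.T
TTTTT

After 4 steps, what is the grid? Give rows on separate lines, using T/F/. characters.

Step 1: 2 trees catch fire, 1 burn out
  TTT.T
  TTTTT
  FTTTT
  ..T.T
  FTTTT
Step 2: 3 trees catch fire, 2 burn out
  TTT.T
  FTTTT
  .FTTT
  ..T.T
  .FTTT
Step 3: 4 trees catch fire, 3 burn out
  FTT.T
  .FTTT
  ..FTT
  ..T.T
  ..FTT
Step 4: 5 trees catch fire, 4 burn out
  .FT.T
  ..FTT
  ...FT
  ..F.T
  ...FT

.FT.T
..FTT
...FT
..F.T
...FT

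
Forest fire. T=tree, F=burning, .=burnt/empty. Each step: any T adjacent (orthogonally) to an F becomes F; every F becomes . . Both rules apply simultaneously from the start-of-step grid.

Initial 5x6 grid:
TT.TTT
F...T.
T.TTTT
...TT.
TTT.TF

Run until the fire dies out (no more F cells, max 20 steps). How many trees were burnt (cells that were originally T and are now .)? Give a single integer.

Step 1: +3 fires, +2 burnt (F count now 3)
Step 2: +2 fires, +3 burnt (F count now 2)
Step 3: +2 fires, +2 burnt (F count now 2)
Step 4: +3 fires, +2 burnt (F count now 3)
Step 5: +2 fires, +3 burnt (F count now 2)
Step 6: +2 fires, +2 burnt (F count now 2)
Step 7: +0 fires, +2 burnt (F count now 0)
Fire out after step 7
Initially T: 17, now '.': 27
Total burnt (originally-T cells now '.'): 14

Answer: 14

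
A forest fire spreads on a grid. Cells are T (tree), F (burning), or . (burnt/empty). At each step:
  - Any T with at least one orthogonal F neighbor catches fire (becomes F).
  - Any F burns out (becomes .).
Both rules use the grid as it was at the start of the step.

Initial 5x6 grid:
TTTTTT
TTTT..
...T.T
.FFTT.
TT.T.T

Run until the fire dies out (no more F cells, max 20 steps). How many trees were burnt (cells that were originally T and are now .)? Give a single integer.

Step 1: +2 fires, +2 burnt (F count now 2)
Step 2: +4 fires, +2 burnt (F count now 4)
Step 3: +1 fires, +4 burnt (F count now 1)
Step 4: +2 fires, +1 burnt (F count now 2)
Step 5: +3 fires, +2 burnt (F count now 3)
Step 6: +3 fires, +3 burnt (F count now 3)
Step 7: +1 fires, +3 burnt (F count now 1)
Step 8: +0 fires, +1 burnt (F count now 0)
Fire out after step 8
Initially T: 18, now '.': 28
Total burnt (originally-T cells now '.'): 16

Answer: 16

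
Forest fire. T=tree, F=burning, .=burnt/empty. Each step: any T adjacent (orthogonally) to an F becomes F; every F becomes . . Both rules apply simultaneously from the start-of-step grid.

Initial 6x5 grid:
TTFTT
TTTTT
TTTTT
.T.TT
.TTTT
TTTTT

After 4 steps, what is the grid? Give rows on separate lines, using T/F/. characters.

Step 1: 3 trees catch fire, 1 burn out
  TF.FT
  TTFTT
  TTTTT
  .T.TT
  .TTTT
  TTTTT
Step 2: 5 trees catch fire, 3 burn out
  F...F
  TF.FT
  TTFTT
  .T.TT
  .TTTT
  TTTTT
Step 3: 4 trees catch fire, 5 burn out
  .....
  F...F
  TF.FT
  .T.TT
  .TTTT
  TTTTT
Step 4: 4 trees catch fire, 4 burn out
  .....
  .....
  F...F
  .F.FT
  .TTTT
  TTTTT

.....
.....
F...F
.F.FT
.TTTT
TTTTT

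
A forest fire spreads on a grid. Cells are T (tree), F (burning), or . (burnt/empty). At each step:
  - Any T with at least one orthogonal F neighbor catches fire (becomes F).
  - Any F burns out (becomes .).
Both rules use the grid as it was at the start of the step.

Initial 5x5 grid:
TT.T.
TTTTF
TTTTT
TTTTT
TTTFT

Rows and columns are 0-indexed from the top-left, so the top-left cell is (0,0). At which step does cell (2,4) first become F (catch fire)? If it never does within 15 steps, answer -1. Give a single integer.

Step 1: cell (2,4)='F' (+5 fires, +2 burnt)
  -> target ignites at step 1
Step 2: cell (2,4)='.' (+6 fires, +5 burnt)
Step 3: cell (2,4)='.' (+4 fires, +6 burnt)
Step 4: cell (2,4)='.' (+4 fires, +4 burnt)
Step 5: cell (2,4)='.' (+2 fires, +4 burnt)
Step 6: cell (2,4)='.' (+0 fires, +2 burnt)
  fire out at step 6

1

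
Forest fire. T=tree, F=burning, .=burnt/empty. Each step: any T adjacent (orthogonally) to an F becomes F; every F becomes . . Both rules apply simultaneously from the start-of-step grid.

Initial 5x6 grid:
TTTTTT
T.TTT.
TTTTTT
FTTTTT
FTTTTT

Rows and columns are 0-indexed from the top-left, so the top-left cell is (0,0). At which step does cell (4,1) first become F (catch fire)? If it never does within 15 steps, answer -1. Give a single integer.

Step 1: cell (4,1)='F' (+3 fires, +2 burnt)
  -> target ignites at step 1
Step 2: cell (4,1)='.' (+4 fires, +3 burnt)
Step 3: cell (4,1)='.' (+4 fires, +4 burnt)
Step 4: cell (4,1)='.' (+5 fires, +4 burnt)
Step 5: cell (4,1)='.' (+5 fires, +5 burnt)
Step 6: cell (4,1)='.' (+3 fires, +5 burnt)
Step 7: cell (4,1)='.' (+1 fires, +3 burnt)
Step 8: cell (4,1)='.' (+1 fires, +1 burnt)
Step 9: cell (4,1)='.' (+0 fires, +1 burnt)
  fire out at step 9

1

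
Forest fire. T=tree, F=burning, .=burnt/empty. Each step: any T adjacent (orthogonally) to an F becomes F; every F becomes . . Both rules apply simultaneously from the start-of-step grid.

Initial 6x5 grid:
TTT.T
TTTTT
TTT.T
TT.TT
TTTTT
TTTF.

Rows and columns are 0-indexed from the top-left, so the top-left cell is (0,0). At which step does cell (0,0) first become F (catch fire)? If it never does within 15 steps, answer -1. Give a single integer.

Step 1: cell (0,0)='T' (+2 fires, +1 burnt)
Step 2: cell (0,0)='T' (+4 fires, +2 burnt)
Step 3: cell (0,0)='T' (+3 fires, +4 burnt)
Step 4: cell (0,0)='T' (+3 fires, +3 burnt)
Step 5: cell (0,0)='T' (+3 fires, +3 burnt)
Step 6: cell (0,0)='T' (+5 fires, +3 burnt)
Step 7: cell (0,0)='T' (+3 fires, +5 burnt)
Step 8: cell (0,0)='F' (+2 fires, +3 burnt)
  -> target ignites at step 8
Step 9: cell (0,0)='.' (+0 fires, +2 burnt)
  fire out at step 9

8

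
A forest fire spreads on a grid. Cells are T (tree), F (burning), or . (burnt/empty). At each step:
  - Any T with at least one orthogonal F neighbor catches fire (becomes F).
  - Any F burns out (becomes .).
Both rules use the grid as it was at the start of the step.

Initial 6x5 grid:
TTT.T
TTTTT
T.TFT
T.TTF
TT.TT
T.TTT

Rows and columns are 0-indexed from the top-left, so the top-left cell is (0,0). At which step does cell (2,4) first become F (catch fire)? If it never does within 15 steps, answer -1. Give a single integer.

Step 1: cell (2,4)='F' (+5 fires, +2 burnt)
  -> target ignites at step 1
Step 2: cell (2,4)='.' (+5 fires, +5 burnt)
Step 3: cell (2,4)='.' (+4 fires, +5 burnt)
Step 4: cell (2,4)='.' (+3 fires, +4 burnt)
Step 5: cell (2,4)='.' (+2 fires, +3 burnt)
Step 6: cell (2,4)='.' (+1 fires, +2 burnt)
Step 7: cell (2,4)='.' (+1 fires, +1 burnt)
Step 8: cell (2,4)='.' (+2 fires, +1 burnt)
Step 9: cell (2,4)='.' (+0 fires, +2 burnt)
  fire out at step 9

1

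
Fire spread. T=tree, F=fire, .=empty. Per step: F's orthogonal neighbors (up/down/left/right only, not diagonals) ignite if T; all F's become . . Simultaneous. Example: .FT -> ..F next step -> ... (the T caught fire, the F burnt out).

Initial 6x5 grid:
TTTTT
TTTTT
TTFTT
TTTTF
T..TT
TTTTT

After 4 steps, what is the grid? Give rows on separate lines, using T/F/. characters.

Step 1: 7 trees catch fire, 2 burn out
  TTTTT
  TTFTT
  TF.FF
  TTFF.
  T..TF
  TTTTT
Step 2: 8 trees catch fire, 7 burn out
  TTFTT
  TF.FF
  F....
  TF...
  T..F.
  TTTTF
Step 3: 6 trees catch fire, 8 burn out
  TF.FF
  F....
  .....
  F....
  T....
  TTTF.
Step 4: 3 trees catch fire, 6 burn out
  F....
  .....
  .....
  .....
  F....
  TTF..

F....
.....
.....
.....
F....
TTF..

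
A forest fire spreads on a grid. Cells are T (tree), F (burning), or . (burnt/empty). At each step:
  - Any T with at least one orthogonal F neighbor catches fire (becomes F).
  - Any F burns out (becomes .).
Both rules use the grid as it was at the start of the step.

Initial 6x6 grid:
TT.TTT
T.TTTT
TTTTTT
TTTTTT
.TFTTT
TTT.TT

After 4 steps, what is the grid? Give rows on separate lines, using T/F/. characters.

Step 1: 4 trees catch fire, 1 burn out
  TT.TTT
  T.TTTT
  TTTTTT
  TTFTTT
  .F.FTT
  TTF.TT
Step 2: 5 trees catch fire, 4 burn out
  TT.TTT
  T.TTTT
  TTFTTT
  TF.FTT
  ....FT
  TF..TT
Step 3: 8 trees catch fire, 5 burn out
  TT.TTT
  T.FTTT
  TF.FTT
  F...FT
  .....F
  F...FT
Step 4: 5 trees catch fire, 8 burn out
  TT.TTT
  T..FTT
  F...FT
  .....F
  ......
  .....F

TT.TTT
T..FTT
F...FT
.....F
......
.....F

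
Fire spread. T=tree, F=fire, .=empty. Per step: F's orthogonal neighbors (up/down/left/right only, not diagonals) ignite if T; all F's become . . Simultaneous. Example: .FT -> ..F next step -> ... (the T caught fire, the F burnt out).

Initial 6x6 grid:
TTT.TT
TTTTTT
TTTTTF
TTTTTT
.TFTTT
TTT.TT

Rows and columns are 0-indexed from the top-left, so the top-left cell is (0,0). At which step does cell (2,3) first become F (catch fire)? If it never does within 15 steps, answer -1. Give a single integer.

Step 1: cell (2,3)='T' (+7 fires, +2 burnt)
Step 2: cell (2,3)='F' (+10 fires, +7 burnt)
  -> target ignites at step 2
Step 3: cell (2,3)='.' (+8 fires, +10 burnt)
Step 4: cell (2,3)='.' (+3 fires, +8 burnt)
Step 5: cell (2,3)='.' (+2 fires, +3 burnt)
Step 6: cell (2,3)='.' (+1 fires, +2 burnt)
Step 7: cell (2,3)='.' (+0 fires, +1 burnt)
  fire out at step 7

2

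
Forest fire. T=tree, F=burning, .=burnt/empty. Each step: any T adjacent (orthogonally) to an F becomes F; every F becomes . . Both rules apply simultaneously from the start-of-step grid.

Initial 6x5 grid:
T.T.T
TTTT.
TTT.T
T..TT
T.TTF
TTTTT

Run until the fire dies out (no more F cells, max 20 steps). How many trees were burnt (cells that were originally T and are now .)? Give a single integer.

Step 1: +3 fires, +1 burnt (F count now 3)
Step 2: +4 fires, +3 burnt (F count now 4)
Step 3: +1 fires, +4 burnt (F count now 1)
Step 4: +1 fires, +1 burnt (F count now 1)
Step 5: +1 fires, +1 burnt (F count now 1)
Step 6: +1 fires, +1 burnt (F count now 1)
Step 7: +1 fires, +1 burnt (F count now 1)
Step 8: +1 fires, +1 burnt (F count now 1)
Step 9: +2 fires, +1 burnt (F count now 2)
Step 10: +3 fires, +2 burnt (F count now 3)
Step 11: +1 fires, +3 burnt (F count now 1)
Step 12: +2 fires, +1 burnt (F count now 2)
Step 13: +0 fires, +2 burnt (F count now 0)
Fire out after step 13
Initially T: 22, now '.': 29
Total burnt (originally-T cells now '.'): 21

Answer: 21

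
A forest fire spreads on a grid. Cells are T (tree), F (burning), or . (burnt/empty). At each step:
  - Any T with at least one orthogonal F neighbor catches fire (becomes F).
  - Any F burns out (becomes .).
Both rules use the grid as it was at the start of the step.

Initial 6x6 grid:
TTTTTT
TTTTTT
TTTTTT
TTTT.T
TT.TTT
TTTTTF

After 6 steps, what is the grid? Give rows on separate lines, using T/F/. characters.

Step 1: 2 trees catch fire, 1 burn out
  TTTTTT
  TTTTTT
  TTTTTT
  TTTT.T
  TT.TTF
  TTTTF.
Step 2: 3 trees catch fire, 2 burn out
  TTTTTT
  TTTTTT
  TTTTTT
  TTTT.F
  TT.TF.
  TTTF..
Step 3: 3 trees catch fire, 3 burn out
  TTTTTT
  TTTTTT
  TTTTTF
  TTTT..
  TT.F..
  TTF...
Step 4: 4 trees catch fire, 3 burn out
  TTTTTT
  TTTTTF
  TTTTF.
  TTTF..
  TT....
  TF....
Step 5: 6 trees catch fire, 4 burn out
  TTTTTF
  TTTTF.
  TTTF..
  TTF...
  TF....
  F.....
Step 6: 5 trees catch fire, 6 burn out
  TTTTF.
  TTTF..
  TTF...
  TF....
  F.....
  ......

TTTTF.
TTTF..
TTF...
TF....
F.....
......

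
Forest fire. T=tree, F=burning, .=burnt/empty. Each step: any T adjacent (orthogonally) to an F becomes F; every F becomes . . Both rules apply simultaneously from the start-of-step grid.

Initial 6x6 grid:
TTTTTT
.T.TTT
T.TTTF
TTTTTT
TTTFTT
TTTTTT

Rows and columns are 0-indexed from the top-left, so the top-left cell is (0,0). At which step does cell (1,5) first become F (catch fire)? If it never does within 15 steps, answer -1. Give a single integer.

Step 1: cell (1,5)='F' (+7 fires, +2 burnt)
  -> target ignites at step 1
Step 2: cell (1,5)='.' (+9 fires, +7 burnt)
Step 3: cell (1,5)='.' (+7 fires, +9 burnt)
Step 4: cell (1,5)='.' (+3 fires, +7 burnt)
Step 5: cell (1,5)='.' (+2 fires, +3 burnt)
Step 6: cell (1,5)='.' (+1 fires, +2 burnt)
Step 7: cell (1,5)='.' (+2 fires, +1 burnt)
Step 8: cell (1,5)='.' (+0 fires, +2 burnt)
  fire out at step 8

1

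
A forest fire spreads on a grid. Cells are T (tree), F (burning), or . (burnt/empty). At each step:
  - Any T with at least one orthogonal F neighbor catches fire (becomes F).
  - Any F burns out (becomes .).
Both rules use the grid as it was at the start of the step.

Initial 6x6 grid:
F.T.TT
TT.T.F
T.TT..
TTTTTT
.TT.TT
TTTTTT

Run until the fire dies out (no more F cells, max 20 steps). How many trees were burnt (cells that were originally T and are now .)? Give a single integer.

Answer: 24

Derivation:
Step 1: +2 fires, +2 burnt (F count now 2)
Step 2: +3 fires, +2 burnt (F count now 3)
Step 3: +1 fires, +3 burnt (F count now 1)
Step 4: +1 fires, +1 burnt (F count now 1)
Step 5: +2 fires, +1 burnt (F count now 2)
Step 6: +4 fires, +2 burnt (F count now 4)
Step 7: +4 fires, +4 burnt (F count now 4)
Step 8: +4 fires, +4 burnt (F count now 4)
Step 9: +2 fires, +4 burnt (F count now 2)
Step 10: +1 fires, +2 burnt (F count now 1)
Step 11: +0 fires, +1 burnt (F count now 0)
Fire out after step 11
Initially T: 25, now '.': 35
Total burnt (originally-T cells now '.'): 24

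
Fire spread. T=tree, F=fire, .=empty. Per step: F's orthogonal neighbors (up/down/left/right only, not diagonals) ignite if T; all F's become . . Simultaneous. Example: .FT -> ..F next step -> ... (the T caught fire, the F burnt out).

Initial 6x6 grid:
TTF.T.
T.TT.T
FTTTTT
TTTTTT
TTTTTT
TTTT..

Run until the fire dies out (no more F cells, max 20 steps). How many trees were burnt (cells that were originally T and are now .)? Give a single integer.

Answer: 27

Derivation:
Step 1: +5 fires, +2 burnt (F count now 5)
Step 2: +5 fires, +5 burnt (F count now 5)
Step 3: +4 fires, +5 burnt (F count now 4)
Step 4: +4 fires, +4 burnt (F count now 4)
Step 5: +4 fires, +4 burnt (F count now 4)
Step 6: +4 fires, +4 burnt (F count now 4)
Step 7: +1 fires, +4 burnt (F count now 1)
Step 8: +0 fires, +1 burnt (F count now 0)
Fire out after step 8
Initially T: 28, now '.': 35
Total burnt (originally-T cells now '.'): 27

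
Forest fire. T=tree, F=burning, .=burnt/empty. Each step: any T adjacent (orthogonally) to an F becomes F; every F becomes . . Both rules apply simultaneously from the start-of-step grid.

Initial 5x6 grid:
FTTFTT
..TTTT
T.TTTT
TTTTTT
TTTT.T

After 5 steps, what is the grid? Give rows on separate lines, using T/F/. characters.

Step 1: 4 trees catch fire, 2 burn out
  .FF.FT
  ..TFTT
  T.TTTT
  TTTTTT
  TTTT.T
Step 2: 4 trees catch fire, 4 burn out
  .....F
  ..F.FT
  T.TFTT
  TTTTTT
  TTTT.T
Step 3: 4 trees catch fire, 4 burn out
  ......
  .....F
  T.F.FT
  TTTFTT
  TTTT.T
Step 4: 4 trees catch fire, 4 burn out
  ......
  ......
  T....F
  TTF.FT
  TTTF.T
Step 5: 3 trees catch fire, 4 burn out
  ......
  ......
  T.....
  TF...F
  TTF..T

......
......
T.....
TF...F
TTF..T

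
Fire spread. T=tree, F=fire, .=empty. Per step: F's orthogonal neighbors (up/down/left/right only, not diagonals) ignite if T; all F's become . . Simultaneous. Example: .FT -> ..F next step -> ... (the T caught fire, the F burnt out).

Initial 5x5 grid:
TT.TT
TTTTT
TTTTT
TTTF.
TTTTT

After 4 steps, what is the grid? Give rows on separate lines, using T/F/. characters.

Step 1: 3 trees catch fire, 1 burn out
  TT.TT
  TTTTT
  TTTFT
  TTF..
  TTTFT
Step 2: 6 trees catch fire, 3 burn out
  TT.TT
  TTTFT
  TTF.F
  TF...
  TTF.F
Step 3: 6 trees catch fire, 6 burn out
  TT.FT
  TTF.F
  TF...
  F....
  TF...
Step 4: 4 trees catch fire, 6 burn out
  TT..F
  TF...
  F....
  .....
  F....

TT..F
TF...
F....
.....
F....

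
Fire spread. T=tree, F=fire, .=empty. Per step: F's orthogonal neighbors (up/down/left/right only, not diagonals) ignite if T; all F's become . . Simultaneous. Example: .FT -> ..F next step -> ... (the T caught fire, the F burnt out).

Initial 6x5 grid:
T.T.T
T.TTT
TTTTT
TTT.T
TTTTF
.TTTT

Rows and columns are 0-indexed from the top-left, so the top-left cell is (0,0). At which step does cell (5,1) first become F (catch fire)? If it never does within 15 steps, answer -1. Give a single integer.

Step 1: cell (5,1)='T' (+3 fires, +1 burnt)
Step 2: cell (5,1)='T' (+3 fires, +3 burnt)
Step 3: cell (5,1)='T' (+5 fires, +3 burnt)
Step 4: cell (5,1)='F' (+6 fires, +5 burnt)
  -> target ignites at step 4
Step 5: cell (5,1)='.' (+3 fires, +6 burnt)
Step 6: cell (5,1)='.' (+2 fires, +3 burnt)
Step 7: cell (5,1)='.' (+1 fires, +2 burnt)
Step 8: cell (5,1)='.' (+1 fires, +1 burnt)
Step 9: cell (5,1)='.' (+0 fires, +1 burnt)
  fire out at step 9

4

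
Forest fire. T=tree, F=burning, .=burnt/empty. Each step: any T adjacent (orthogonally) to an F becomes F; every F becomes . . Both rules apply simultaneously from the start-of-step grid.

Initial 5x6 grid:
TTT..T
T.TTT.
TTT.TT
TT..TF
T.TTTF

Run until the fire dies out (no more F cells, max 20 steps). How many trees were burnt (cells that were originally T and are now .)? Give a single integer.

Answer: 19

Derivation:
Step 1: +3 fires, +2 burnt (F count now 3)
Step 2: +2 fires, +3 burnt (F count now 2)
Step 3: +2 fires, +2 burnt (F count now 2)
Step 4: +1 fires, +2 burnt (F count now 1)
Step 5: +1 fires, +1 burnt (F count now 1)
Step 6: +2 fires, +1 burnt (F count now 2)
Step 7: +2 fires, +2 burnt (F count now 2)
Step 8: +3 fires, +2 burnt (F count now 3)
Step 9: +2 fires, +3 burnt (F count now 2)
Step 10: +1 fires, +2 burnt (F count now 1)
Step 11: +0 fires, +1 burnt (F count now 0)
Fire out after step 11
Initially T: 20, now '.': 29
Total burnt (originally-T cells now '.'): 19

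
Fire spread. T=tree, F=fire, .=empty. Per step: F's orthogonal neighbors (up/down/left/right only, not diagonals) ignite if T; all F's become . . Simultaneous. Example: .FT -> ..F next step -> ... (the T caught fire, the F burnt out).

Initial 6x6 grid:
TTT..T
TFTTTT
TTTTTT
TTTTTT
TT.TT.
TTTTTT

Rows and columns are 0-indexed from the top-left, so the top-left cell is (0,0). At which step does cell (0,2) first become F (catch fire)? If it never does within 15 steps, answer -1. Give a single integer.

Step 1: cell (0,2)='T' (+4 fires, +1 burnt)
Step 2: cell (0,2)='F' (+6 fires, +4 burnt)
  -> target ignites at step 2
Step 3: cell (0,2)='.' (+5 fires, +6 burnt)
Step 4: cell (0,2)='.' (+5 fires, +5 burnt)
Step 5: cell (0,2)='.' (+6 fires, +5 burnt)
Step 6: cell (0,2)='.' (+3 fires, +6 burnt)
Step 7: cell (0,2)='.' (+1 fires, +3 burnt)
Step 8: cell (0,2)='.' (+1 fires, +1 burnt)
Step 9: cell (0,2)='.' (+0 fires, +1 burnt)
  fire out at step 9

2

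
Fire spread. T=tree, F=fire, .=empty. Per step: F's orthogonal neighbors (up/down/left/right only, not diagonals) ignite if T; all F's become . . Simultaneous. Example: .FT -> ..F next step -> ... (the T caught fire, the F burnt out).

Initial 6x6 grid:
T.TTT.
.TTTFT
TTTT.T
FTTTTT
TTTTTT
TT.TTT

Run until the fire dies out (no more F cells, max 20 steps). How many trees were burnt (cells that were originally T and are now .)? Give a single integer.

Step 1: +6 fires, +2 burnt (F count now 6)
Step 2: +8 fires, +6 burnt (F count now 8)
Step 3: +7 fires, +8 burnt (F count now 7)
Step 4: +3 fires, +7 burnt (F count now 3)
Step 5: +3 fires, +3 burnt (F count now 3)
Step 6: +1 fires, +3 burnt (F count now 1)
Step 7: +0 fires, +1 burnt (F count now 0)
Fire out after step 7
Initially T: 29, now '.': 35
Total burnt (originally-T cells now '.'): 28

Answer: 28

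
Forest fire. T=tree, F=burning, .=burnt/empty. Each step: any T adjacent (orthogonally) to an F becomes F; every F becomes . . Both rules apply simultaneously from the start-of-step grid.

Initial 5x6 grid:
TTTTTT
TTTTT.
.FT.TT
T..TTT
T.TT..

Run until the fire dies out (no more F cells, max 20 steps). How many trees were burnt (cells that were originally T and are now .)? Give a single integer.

Answer: 19

Derivation:
Step 1: +2 fires, +1 burnt (F count now 2)
Step 2: +3 fires, +2 burnt (F count now 3)
Step 3: +3 fires, +3 burnt (F count now 3)
Step 4: +2 fires, +3 burnt (F count now 2)
Step 5: +2 fires, +2 burnt (F count now 2)
Step 6: +3 fires, +2 burnt (F count now 3)
Step 7: +2 fires, +3 burnt (F count now 2)
Step 8: +1 fires, +2 burnt (F count now 1)
Step 9: +1 fires, +1 burnt (F count now 1)
Step 10: +0 fires, +1 burnt (F count now 0)
Fire out after step 10
Initially T: 21, now '.': 28
Total burnt (originally-T cells now '.'): 19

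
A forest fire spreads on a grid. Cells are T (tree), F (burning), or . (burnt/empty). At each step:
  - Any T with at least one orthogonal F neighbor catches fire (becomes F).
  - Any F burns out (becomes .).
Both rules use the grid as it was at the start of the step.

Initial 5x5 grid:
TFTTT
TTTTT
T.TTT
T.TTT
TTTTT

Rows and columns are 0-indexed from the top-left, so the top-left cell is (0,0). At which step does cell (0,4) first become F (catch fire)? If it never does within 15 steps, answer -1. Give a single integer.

Step 1: cell (0,4)='T' (+3 fires, +1 burnt)
Step 2: cell (0,4)='T' (+3 fires, +3 burnt)
Step 3: cell (0,4)='F' (+4 fires, +3 burnt)
  -> target ignites at step 3
Step 4: cell (0,4)='.' (+4 fires, +4 burnt)
Step 5: cell (0,4)='.' (+4 fires, +4 burnt)
Step 6: cell (0,4)='.' (+3 fires, +4 burnt)
Step 7: cell (0,4)='.' (+1 fires, +3 burnt)
Step 8: cell (0,4)='.' (+0 fires, +1 burnt)
  fire out at step 8

3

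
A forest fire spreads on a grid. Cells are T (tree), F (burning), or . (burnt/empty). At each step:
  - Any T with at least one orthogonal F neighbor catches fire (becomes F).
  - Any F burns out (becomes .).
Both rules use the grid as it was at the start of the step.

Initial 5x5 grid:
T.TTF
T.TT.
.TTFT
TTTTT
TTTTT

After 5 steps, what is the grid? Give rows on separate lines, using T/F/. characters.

Step 1: 5 trees catch fire, 2 burn out
  T.TF.
  T.TF.
  .TF.F
  TTTFT
  TTTTT
Step 2: 6 trees catch fire, 5 burn out
  T.F..
  T.F..
  .F...
  TTF.F
  TTTFT
Step 3: 3 trees catch fire, 6 burn out
  T....
  T....
  .....
  TF...
  TTF.F
Step 4: 2 trees catch fire, 3 burn out
  T....
  T....
  .....
  F....
  TF...
Step 5: 1 trees catch fire, 2 burn out
  T....
  T....
  .....
  .....
  F....

T....
T....
.....
.....
F....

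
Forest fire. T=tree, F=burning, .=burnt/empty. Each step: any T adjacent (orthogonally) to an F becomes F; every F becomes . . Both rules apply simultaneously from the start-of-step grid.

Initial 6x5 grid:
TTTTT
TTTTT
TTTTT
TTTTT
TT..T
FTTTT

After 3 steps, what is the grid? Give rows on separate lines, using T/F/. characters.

Step 1: 2 trees catch fire, 1 burn out
  TTTTT
  TTTTT
  TTTTT
  TTTTT
  FT..T
  .FTTT
Step 2: 3 trees catch fire, 2 burn out
  TTTTT
  TTTTT
  TTTTT
  FTTTT
  .F..T
  ..FTT
Step 3: 3 trees catch fire, 3 burn out
  TTTTT
  TTTTT
  FTTTT
  .FTTT
  ....T
  ...FT

TTTTT
TTTTT
FTTTT
.FTTT
....T
...FT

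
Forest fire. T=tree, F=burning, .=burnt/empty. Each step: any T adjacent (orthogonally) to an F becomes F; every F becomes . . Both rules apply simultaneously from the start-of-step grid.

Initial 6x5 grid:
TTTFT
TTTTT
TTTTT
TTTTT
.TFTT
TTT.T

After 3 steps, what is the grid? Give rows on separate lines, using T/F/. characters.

Step 1: 7 trees catch fire, 2 burn out
  TTF.F
  TTTFT
  TTTTT
  TTFTT
  .F.FT
  TTF.T
Step 2: 9 trees catch fire, 7 burn out
  TF...
  TTF.F
  TTFFT
  TF.FT
  ....F
  TF..T
Step 3: 8 trees catch fire, 9 burn out
  F....
  TF...
  TF..F
  F...F
  .....
  F...F

F....
TF...
TF..F
F...F
.....
F...F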